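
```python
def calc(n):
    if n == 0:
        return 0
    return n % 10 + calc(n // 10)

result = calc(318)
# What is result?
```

Sum of digits of 318: 8 + 1 + 3 = 12

Answer: 12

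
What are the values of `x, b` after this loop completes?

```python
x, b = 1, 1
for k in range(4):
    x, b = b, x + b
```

Fibonacci: after 4 iterations
`x, b` takes the values: (1, 1) → (1, 2) → (2, 3) → (3, 5) → (5, 8)

Answer: 5, 8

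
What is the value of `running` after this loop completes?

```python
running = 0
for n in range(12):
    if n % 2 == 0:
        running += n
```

Sum of even numbers 0 to 11
`running` takes the values: 0 → 2 → 6 → 12 → 20 → 30

Answer: 30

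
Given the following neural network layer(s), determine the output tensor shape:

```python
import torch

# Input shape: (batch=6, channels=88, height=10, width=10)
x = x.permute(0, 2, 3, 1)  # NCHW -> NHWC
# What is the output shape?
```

Input: (6, 88, 10, 10) -> Output: (6, 10, 10, 88)

Answer: (6, 10, 10, 88)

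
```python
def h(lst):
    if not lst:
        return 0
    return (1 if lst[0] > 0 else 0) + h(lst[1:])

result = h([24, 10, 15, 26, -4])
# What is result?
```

Count of positive elements in [24, 10, 15, 26, -4] = 4

Answer: 4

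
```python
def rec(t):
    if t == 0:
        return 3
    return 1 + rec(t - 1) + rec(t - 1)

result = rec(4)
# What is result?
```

rec(t) = 1 + 2·rec(t-1), rec(0)=3. Closed form: (3+1)·2^4 - 1 = 63.

Answer: 63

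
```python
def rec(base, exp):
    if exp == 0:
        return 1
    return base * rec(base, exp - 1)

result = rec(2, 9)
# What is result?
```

rec(2, 9) = 2 * 2 * 2 * 2 * 2 * 2 * 2 * 2 * 2 = 512

Answer: 512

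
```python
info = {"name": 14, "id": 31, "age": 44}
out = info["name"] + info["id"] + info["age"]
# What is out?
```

Trace:
`info = {"name": 14, "id": 31, "age": 44}` → info = {'name': 14, 'id': 31, 'age': 44}
`out = info["name"] + info["id"] + info["age"]` → out = 89
So out = 89

Answer: 89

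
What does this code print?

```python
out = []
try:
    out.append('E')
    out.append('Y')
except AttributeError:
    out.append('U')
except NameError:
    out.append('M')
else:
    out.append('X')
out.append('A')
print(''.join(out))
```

Execution trace: 'E' (try body) → 'Y' (try body, no exception) → 'X' (else) → 'A' (after the try/except). Output: EYXA

Answer: EYXA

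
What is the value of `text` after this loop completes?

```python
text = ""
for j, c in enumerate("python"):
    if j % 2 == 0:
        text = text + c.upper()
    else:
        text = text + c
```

Uppercase even positions in 'python'
`text` takes the values: "" → "P" → "Py" → "PyT" → "PyTh" → "PyThO" → "PyThOn"

Answer: "PyThOn"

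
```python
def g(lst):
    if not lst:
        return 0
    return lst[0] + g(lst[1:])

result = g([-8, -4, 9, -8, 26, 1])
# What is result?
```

(-8) + (-4) + 9 + (-8) + 26 + 1 + 0 = 16

Answer: 16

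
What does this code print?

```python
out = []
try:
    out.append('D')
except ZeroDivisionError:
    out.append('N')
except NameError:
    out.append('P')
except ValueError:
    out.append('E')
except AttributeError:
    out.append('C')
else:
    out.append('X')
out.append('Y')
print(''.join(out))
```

Execution trace: 'D' (try body, no exception) → 'X' (else) → 'Y' (after the try/except). Output: DXY

Answer: DXY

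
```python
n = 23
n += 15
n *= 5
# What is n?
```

Trace:
`n = 23` → n = 23
`n += 15` → n = 38
`n *= 5` → n = 190
So n = 190

Answer: 190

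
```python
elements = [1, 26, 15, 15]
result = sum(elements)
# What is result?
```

Trace:
`elements = [1, 26, 15, 15]` → elements = [1, 26, 15, 15]
`result = sum(elements)` → result = 57
So result = 57

Answer: 57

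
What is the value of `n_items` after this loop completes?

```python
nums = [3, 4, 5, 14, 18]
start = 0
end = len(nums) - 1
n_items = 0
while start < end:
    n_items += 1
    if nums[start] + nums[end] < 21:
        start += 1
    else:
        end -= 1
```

Steps to find pair summing to 21
`n_items` takes the values: 0 → 1 → 2 → 3 → 4

Answer: 4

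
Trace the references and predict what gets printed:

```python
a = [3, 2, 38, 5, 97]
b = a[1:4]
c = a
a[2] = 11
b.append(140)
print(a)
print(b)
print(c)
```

Key concept: slice vs alias.
Step by step:
`a = [3, 2, 38, 5, 97]` → a = [3, 2, 38, 5, 97]
`b = a[1:4]` → b = [2, 38, 5]
`c = a` → c = [3, 2, 38, 5, 97] (same object as a)
`a[2] = 11` → a = [3, 2, 11, 5, 97] (same object as c); c = [3, 2, 11, 5, 97] (same object as a)
`b.append(140)` → b = [2, 38, 5, 140]
`print(a)` → prints [3, 2, 11, 5, 97]
`print(b)` → prints [2, 38, 5, 140]
`print(c)` → prints [3, 2, 11, 5, 97]

Answer:
[3, 2, 11, 5, 97]
[2, 38, 5, 140]
[3, 2, 11, 5, 97]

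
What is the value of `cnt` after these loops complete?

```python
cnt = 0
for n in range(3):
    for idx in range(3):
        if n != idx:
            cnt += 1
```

3² - 3 (exclude diagonal)
`cnt` takes the values: 0 → 1 → 2 → 3 → 4 → 5 → 6

Answer: 6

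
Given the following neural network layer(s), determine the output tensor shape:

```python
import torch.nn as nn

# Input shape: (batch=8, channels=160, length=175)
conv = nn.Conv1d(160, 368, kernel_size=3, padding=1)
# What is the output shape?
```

Input: (8, 160, 175) -> Output: (8, 368, 175)

Answer: (8, 368, 175)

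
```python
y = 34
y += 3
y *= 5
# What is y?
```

Trace:
`y = 34` → y = 34
`y += 3` → y = 37
`y *= 5` → y = 185
So y = 185

Answer: 185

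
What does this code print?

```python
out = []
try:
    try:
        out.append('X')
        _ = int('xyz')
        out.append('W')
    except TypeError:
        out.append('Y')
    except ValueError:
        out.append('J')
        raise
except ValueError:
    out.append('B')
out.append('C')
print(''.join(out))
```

Execution trace: 'X' (inner try body) → 'J' (inner except ValueError) → 'B' (outer except ValueError) → 'C' (after the try/except). Output: XJBC

Answer: XJBC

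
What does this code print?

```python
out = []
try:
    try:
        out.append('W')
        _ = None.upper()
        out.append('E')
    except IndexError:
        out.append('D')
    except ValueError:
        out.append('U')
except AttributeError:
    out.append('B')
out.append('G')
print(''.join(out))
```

Execution trace: 'W' (inner try body) → 'B' (outer except AttributeError) → 'G' (after the try/except). Output: WBG

Answer: WBG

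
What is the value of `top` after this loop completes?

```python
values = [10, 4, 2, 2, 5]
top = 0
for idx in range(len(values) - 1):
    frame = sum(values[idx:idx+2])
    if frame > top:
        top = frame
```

Max sum of 2-element window in [10, 4, 2, 2, 5]
`top` takes the values: 0 → 14

Answer: 14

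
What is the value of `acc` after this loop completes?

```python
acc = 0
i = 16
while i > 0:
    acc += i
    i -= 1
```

Sum 16 down to 1
`acc` takes the values: 0 → 16 → 31 → 45 → 58 → 70 → 81 → 91 → 100 → 108 → 115 → 121 → 126 → 130 → 133 → 135 → 136

Answer: 136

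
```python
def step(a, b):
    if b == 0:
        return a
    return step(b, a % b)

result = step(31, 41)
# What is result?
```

step(31, 41) -> step(41, 31) -> step(31, 10) -> step(10, 1) -> step(1, 0) -> 1

Answer: 1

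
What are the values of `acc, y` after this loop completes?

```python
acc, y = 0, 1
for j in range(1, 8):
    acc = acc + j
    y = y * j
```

Sum and factorial of 1 to 7
`acc, y` takes the values: (0, 1) → (1, 1) → (3, 1) → (3, 2) → (6, 2) → (6, 6) → (10, 6) → (10, 24) → (15, 24) → (15, 120) → (21, 120) → (21, 720) → (28, 720) → (28, 5040)

Answer: 28, 5040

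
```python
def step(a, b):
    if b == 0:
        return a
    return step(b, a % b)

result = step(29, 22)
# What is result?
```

step(29, 22) -> step(22, 7) -> step(7, 1) -> step(1, 0) -> 1

Answer: 1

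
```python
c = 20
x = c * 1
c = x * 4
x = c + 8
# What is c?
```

Trace:
`c = 20` → c = 20
`x = c * 1` → x = 20
`c = x * 4` → c = 80
`x = c + 8` → x = 88
So c = 80

Answer: 80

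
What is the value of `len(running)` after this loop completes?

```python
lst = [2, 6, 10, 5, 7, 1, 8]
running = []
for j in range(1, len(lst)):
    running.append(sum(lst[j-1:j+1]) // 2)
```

Number of 2-element averages
`running` takes the values: [] → [4] → [4, 8] → [4, 8, 7] → [4, 8, 7, 6] → [4, 8, 7, 6, 4] → [4, 8, 7, 6, 4, 4]
So `len(running)` = 6

Answer: 6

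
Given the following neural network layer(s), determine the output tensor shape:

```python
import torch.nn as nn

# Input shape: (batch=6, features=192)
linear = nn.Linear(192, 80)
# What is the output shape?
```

Input: (6, 192) -> Output: (6, 80)

Answer: (6, 80)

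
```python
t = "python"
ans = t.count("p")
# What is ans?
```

Trace:
`t = "python"` → t = 'python'
`ans = t.count("p")` → ans = 1
So ans = 1

Answer: 1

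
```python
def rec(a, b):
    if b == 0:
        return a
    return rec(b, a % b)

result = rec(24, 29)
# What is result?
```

rec(24, 29) -> rec(29, 24) -> rec(24, 5) -> rec(5, 4) -> rec(4, 1) -> rec(1, 0) -> 1

Answer: 1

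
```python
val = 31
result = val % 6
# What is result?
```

Trace:
`val = 31` → val = 31
`result = val % 6` → result = 1
So result = 1

Answer: 1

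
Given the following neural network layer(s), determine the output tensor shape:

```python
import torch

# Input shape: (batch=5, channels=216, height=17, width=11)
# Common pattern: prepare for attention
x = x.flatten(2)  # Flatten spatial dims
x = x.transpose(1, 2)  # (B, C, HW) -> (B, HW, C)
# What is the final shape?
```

Input: (5, 216, 17, 11) -> after flatten(2): (5, 216, 187) -> Output: (5, 187, 216)

Answer: (5, 187, 216)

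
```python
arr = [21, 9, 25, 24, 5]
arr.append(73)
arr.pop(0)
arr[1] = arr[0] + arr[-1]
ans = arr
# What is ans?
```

Trace:
`arr = [21, 9, 25, 24, 5]` → arr = [21, 9, 25, 24, 5]
`arr.append(73)` → arr = [21, 9, 25, 24, 5, 73]
`arr.pop(0)` → arr = [9, 25, 24, 5, 73]
`arr[1] = arr[0] + arr[-1]` → arr = [9, 82, 24, 5, 73]
`ans = arr` → ans = [9, 82, 24, 5, 73]
So ans = [9, 82, 24, 5, 73]

Answer: [9, 82, 24, 5, 73]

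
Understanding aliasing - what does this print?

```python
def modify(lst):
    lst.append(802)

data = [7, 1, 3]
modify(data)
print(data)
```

Key concept: function modifies passed list.
Step by step:
`data = [7, 1, 3]` → data = [7, 1, 3]
`modify(data)` → data = [7, 1, 3, 802]
`print(data)` → prints [7, 1, 3, 802]

Answer: [7, 1, 3, 802]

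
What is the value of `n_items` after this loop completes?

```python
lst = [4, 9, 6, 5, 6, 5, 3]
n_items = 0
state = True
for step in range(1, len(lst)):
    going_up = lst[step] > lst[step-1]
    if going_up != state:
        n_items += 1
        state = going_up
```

Count direction changes in [4, 9, 6, 5, 6, 5, 3]
`n_items` takes the values: 0 → 1 → 2 → 3

Answer: 3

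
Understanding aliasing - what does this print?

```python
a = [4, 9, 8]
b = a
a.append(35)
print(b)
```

Key concept: basic list aliasing.
Step by step:
`a = [4, 9, 8]` → a = [4, 9, 8]
`b = a` → b = [4, 9, 8] (same object as a)
`a.append(35)` → a = [4, 9, 8, 35] (same object as b); b = [4, 9, 8, 35] (same object as a)
`print(b)` → prints [4, 9, 8, 35]

Answer: [4, 9, 8, 35]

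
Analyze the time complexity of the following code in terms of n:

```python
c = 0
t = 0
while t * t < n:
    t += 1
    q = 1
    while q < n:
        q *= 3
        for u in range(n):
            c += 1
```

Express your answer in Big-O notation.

Each loop level contributes: √n × log n × n. Multiplying the contributions gives O(n√n log n).

Answer: O(n√n log n)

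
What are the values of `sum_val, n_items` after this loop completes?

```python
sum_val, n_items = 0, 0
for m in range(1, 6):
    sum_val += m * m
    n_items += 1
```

Sum of squares and count
`sum_val, n_items` takes the values: (0, 0) → (1, 0) → (1, 1) → (5, 1) → (5, 2) → (14, 2) → (14, 3) → (30, 3) → (30, 4) → (55, 4) → (55, 5)

Answer: 55, 5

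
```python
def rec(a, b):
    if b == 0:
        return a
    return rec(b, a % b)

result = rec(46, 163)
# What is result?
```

rec(46, 163) -> rec(163, 46) -> rec(46, 25) -> rec(25, 21) -> rec(21, 4) -> rec(4, 1) -> rec(1, 0) -> 1

Answer: 1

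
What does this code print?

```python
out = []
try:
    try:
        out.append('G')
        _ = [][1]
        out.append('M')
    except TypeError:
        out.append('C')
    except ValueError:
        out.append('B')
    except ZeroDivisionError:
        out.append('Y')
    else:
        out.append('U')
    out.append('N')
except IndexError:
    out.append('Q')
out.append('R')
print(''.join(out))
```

Execution trace: 'G' (inner try body) → 'Q' (except IndexError) → 'R' (after the try/except). Output: GQR

Answer: GQR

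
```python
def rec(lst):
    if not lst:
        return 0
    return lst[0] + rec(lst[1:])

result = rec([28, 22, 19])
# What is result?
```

28 + 22 + 19 + 0 = 69

Answer: 69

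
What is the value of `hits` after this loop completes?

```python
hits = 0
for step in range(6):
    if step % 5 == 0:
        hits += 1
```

Count numbers divisible by 5 in range(6)
`hits` takes the values: 0 → 1 → 2

Answer: 2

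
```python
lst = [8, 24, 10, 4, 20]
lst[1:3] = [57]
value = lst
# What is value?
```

Trace:
`lst = [8, 24, 10, 4, 20]` → lst = [8, 24, 10, 4, 20]
`lst[1:3] = [57]` → lst = [8, 57, 4, 20]
`value = lst` → value = [8, 57, 4, 20]
So value = [8, 57, 4, 20]

Answer: [8, 57, 4, 20]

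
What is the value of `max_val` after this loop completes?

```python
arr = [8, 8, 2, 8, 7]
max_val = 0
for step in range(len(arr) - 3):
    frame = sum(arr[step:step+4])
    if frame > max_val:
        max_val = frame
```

Max sum of 4-element window in [8, 8, 2, 8, 7]
`max_val` takes the values: 0 → 26

Answer: 26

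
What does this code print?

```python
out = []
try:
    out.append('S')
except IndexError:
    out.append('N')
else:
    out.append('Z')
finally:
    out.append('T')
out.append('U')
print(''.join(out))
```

Execution trace: 'S' (try body, no exception) → 'Z' (else) → 'T' (finally) → 'U' (after the try/except). Output: SZTU

Answer: SZTU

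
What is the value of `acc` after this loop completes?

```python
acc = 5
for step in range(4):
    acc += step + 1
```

Start at 5, add 1 to 4 = 15
`acc` takes the values: 5 → 6 → 8 → 11 → 15

Answer: 15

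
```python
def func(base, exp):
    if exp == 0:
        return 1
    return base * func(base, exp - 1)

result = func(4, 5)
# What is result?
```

func(4, 5) = 4 * 4 * 4 * 4 * 4 = 1024

Answer: 1024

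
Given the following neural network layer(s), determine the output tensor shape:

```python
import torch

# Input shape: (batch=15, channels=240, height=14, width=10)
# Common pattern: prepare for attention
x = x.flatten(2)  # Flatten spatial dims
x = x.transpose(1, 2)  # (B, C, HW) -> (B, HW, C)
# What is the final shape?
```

Input: (15, 240, 14, 10) -> after flatten(2): (15, 240, 140) -> Output: (15, 140, 240)

Answer: (15, 140, 240)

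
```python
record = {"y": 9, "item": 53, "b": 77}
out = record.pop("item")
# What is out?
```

Trace:
`record = {"y": 9, "item": 53, "b": 77}` → record = {'y': 9, 'item': 53, 'b': 77}
`out = record.pop("item")` → record = {'y': 9, 'b': 77}; out = 53
So out = 53

Answer: 53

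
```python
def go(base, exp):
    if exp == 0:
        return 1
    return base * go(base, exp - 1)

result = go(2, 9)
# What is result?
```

go(2, 9) = 2 * 2 * 2 * 2 * 2 * 2 * 2 * 2 * 2 = 512

Answer: 512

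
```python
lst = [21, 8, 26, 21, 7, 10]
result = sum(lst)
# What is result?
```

Trace:
`lst = [21, 8, 26, 21, 7, 10]` → lst = [21, 8, 26, 21, 7, 10]
`result = sum(lst)` → result = 93
So result = 93

Answer: 93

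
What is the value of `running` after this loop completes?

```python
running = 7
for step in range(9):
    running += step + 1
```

Start at 7, add 1 to 9 = 52
`running` takes the values: 7 → 8 → 10 → 13 → 17 → 22 → 28 → 35 → 43 → 52

Answer: 52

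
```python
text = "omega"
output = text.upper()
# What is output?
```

Trace:
`text = "omega"` → text = 'omega'
`output = text.upper()` → output = 'OMEGA'
So output = 'OMEGA'

Answer: 'OMEGA'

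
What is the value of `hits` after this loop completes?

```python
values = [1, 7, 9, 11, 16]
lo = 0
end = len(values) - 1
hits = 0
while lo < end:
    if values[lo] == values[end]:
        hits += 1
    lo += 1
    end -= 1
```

Count matching pairs from ends
`hits` takes the values: 0

Answer: 0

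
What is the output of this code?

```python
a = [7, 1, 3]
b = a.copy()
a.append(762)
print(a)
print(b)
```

Key concept: list.copy() creates independent copy.
Step by step:
`a = [7, 1, 3]` → a = [7, 1, 3]
`b = a.copy()` → b = [7, 1, 3]
`a.append(762)` → a = [7, 1, 3, 762]
`print(a)` → prints [7, 1, 3, 762]
`print(b)` → prints [7, 1, 3]

Answer:
[7, 1, 3, 762]
[7, 1, 3]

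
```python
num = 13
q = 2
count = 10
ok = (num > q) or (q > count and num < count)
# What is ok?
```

Trace:
`num = 13` → num = 13
`q = 2` → q = 2
`count = 10` → count = 10
`ok = (num > q) or (q > count and num < count)` → ok = True
So ok = True

Answer: True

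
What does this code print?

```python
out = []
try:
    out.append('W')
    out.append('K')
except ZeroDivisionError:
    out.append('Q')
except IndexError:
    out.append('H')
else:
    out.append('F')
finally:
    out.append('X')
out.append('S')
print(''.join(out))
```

Execution trace: 'W' (try body) → 'K' (try body, no exception) → 'F' (else) → 'X' (finally) → 'S' (after the try/except). Output: WKFXS

Answer: WKFXS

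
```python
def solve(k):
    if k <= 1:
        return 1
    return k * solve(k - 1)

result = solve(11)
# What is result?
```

solve(11) = 11 * 10 * 9 * 8 * 7 * 6 * 5 * 4 * 3 * 2 * 1 = 39916800

Answer: 39916800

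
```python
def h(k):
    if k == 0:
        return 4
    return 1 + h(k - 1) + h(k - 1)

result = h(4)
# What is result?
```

h(k) = 1 + 2·h(k-1), h(0)=4. Closed form: (4+1)·2^4 - 1 = 79.

Answer: 79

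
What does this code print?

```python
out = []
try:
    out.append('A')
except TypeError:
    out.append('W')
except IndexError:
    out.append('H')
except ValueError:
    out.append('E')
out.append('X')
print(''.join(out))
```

Execution trace: 'A' (try body, no exception) → 'X' (after the try/except). Output: AX

Answer: AX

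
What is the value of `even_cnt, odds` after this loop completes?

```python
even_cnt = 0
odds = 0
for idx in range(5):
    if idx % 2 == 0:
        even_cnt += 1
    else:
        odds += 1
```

Count evens and odds in range(5)
`even_cnt, odds` takes the values: (0, 0) → (1, 0) → (1, 1) → (2, 1) → (2, 2) → (3, 2)

Answer: 3, 2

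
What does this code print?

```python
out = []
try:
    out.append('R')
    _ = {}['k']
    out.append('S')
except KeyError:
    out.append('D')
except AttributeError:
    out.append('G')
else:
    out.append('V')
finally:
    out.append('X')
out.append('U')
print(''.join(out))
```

Execution trace: 'R' (try body) → 'D' (except KeyError) → 'X' (finally) → 'U' (after the try/except). Output: RDXU

Answer: RDXU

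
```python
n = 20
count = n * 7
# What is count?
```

Trace:
`n = 20` → n = 20
`count = n * 7` → count = 140
So count = 140

Answer: 140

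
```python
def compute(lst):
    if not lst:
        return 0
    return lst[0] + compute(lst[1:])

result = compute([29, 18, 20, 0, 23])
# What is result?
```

29 + 18 + 20 + 0 + 23 + 0 = 90

Answer: 90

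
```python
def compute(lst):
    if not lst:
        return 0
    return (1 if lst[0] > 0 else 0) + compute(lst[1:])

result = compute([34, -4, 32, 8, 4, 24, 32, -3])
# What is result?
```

Count of positive elements in [34, -4, 32, 8, 4, 24, 32, -3] = 6

Answer: 6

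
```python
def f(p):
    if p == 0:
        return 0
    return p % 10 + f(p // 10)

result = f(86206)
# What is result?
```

Sum of digits of 86206: 6 + 0 + 2 + 6 + 8 = 22

Answer: 22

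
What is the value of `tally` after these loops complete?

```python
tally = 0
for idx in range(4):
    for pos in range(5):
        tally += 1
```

4 * 5 = 20
`tally` takes the values: 0 → 1 → 2 → 3 → 4 → 5 → 6 → 7 → 8 → 9 → 10 → 11 → 12 → 13 → 14 → 15 → 16 → 17 → 18 → 19 → 20

Answer: 20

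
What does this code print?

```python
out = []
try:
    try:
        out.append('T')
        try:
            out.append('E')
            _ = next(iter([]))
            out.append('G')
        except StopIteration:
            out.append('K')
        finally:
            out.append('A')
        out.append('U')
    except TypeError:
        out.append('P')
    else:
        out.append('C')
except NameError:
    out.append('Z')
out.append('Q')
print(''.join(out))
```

Execution trace: 'T' (try body) → 'E' (inner try body) → 'K' (inner except StopIteration) → 'A' (inner finally) → 'U' (try body, no exception) → 'C' (else) → 'Q' (after the try/except). Output: TEKAUCQ

Answer: TEKAUCQ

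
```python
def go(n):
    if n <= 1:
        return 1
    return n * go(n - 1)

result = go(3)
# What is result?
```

go(3) = 3 * 2 * 1 = 6

Answer: 6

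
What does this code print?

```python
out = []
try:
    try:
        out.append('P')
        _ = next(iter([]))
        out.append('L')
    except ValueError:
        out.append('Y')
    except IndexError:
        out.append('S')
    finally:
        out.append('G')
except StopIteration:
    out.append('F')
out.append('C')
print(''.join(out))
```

Execution trace: 'P' (try body) → 'G' (finally) → 'F' (outer except StopIteration) → 'C' (after the try/except). Output: PGFC

Answer: PGFC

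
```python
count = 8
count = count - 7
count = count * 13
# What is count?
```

Trace:
`count = 8` → count = 8
`count = count - 7` → count = 1
`count = count * 13` → count = 13
So count = 13

Answer: 13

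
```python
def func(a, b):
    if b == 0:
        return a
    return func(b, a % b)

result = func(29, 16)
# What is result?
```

func(29, 16) -> func(16, 13) -> func(13, 3) -> func(3, 1) -> func(1, 0) -> 1

Answer: 1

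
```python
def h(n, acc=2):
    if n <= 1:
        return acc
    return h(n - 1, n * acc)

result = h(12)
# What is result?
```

Accumulator trace (n, acc): (12, 2) -> (11, 24) -> (10, 264) -> (9, 2640) -> (8, 23760) -> (7, 190080) -> (6, 1330560) -> (5, 7983360) -> (4, 39916800) -> (3, 159667200) -> (2, 479001600) -> (1, 958003200) -> return 958003200

Answer: 958003200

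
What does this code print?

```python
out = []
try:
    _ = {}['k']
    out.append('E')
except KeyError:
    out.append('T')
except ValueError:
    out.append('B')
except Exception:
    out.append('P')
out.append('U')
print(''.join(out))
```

Execution trace: 'T' (except KeyError) → 'U' (after the try/except). Output: TU

Answer: TU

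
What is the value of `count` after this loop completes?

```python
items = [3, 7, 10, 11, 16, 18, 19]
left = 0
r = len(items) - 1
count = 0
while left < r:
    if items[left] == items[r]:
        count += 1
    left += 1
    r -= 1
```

Count matching pairs from ends
`count` takes the values: 0

Answer: 0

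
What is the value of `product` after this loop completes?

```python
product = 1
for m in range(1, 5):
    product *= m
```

4! = 24
`product` takes the values: 1 → 2 → 6 → 24

Answer: 24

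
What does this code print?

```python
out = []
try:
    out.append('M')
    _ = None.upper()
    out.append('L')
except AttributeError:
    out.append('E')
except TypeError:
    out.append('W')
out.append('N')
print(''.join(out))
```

Execution trace: 'M' (try body) → 'E' (except AttributeError) → 'N' (after the try/except). Output: MEN

Answer: MEN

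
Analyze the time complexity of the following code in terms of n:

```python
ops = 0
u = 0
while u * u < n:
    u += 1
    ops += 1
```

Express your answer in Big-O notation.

Each loop level contributes: √n. Multiplying the contributions gives O(√n).

Answer: O(√n)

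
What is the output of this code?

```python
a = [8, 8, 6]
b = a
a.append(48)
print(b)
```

Key concept: basic list aliasing.
Step by step:
`a = [8, 8, 6]` → a = [8, 8, 6]
`b = a` → b = [8, 8, 6] (same object as a)
`a.append(48)` → a = [8, 8, 6, 48] (same object as b); b = [8, 8, 6, 48] (same object as a)
`print(b)` → prints [8, 8, 6, 48]

Answer: [8, 8, 6, 48]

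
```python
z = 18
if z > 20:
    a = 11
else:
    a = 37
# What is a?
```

Trace:
`z = 18` → z = 18
`if z > 20: ...` → z > 20 is False, take else branch → a = 37
So a = 37

Answer: 37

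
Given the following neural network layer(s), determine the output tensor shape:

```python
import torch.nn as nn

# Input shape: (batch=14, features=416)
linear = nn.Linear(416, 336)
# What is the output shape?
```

Input: (14, 416) -> Output: (14, 336)

Answer: (14, 336)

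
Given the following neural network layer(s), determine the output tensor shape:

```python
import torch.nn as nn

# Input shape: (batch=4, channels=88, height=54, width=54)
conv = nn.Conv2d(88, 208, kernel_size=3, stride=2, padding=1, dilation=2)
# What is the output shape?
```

Input: (4, 88, 54, 54) -> Output: (4, 208, 26, 26)

Answer: (4, 208, 26, 26)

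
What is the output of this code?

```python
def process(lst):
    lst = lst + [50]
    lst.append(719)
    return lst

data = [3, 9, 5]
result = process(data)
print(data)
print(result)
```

Key concept: rebinding parameter vs mutation.
Step by step:
`data = [3, 9, 5]` → data = [3, 9, 5]
`result = process(data)` → result = [3, 9, 5, 50, 719]
`print(data)` → prints [3, 9, 5]
`print(result)` → prints [3, 9, 5, 50, 719]

Answer:
[3, 9, 5]
[3, 9, 5, 50, 719]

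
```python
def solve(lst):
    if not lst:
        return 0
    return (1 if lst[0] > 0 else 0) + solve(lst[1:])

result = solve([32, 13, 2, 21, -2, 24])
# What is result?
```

Count of positive elements in [32, 13, 2, 21, -2, 24] = 5

Answer: 5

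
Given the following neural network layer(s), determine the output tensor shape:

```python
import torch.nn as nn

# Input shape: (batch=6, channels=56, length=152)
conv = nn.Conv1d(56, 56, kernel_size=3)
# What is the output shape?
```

Input: (6, 56, 152) -> Output: (6, 56, 150)

Answer: (6, 56, 150)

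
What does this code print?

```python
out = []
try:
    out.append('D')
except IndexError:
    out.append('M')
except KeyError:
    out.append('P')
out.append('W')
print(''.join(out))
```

Execution trace: 'D' (try body, no exception) → 'W' (after the try/except). Output: DW

Answer: DW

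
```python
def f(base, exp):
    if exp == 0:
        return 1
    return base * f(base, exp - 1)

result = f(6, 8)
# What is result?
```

f(6, 8) = 6 * 6 * 6 * 6 * 6 * 6 * 6 * 6 = 1679616

Answer: 1679616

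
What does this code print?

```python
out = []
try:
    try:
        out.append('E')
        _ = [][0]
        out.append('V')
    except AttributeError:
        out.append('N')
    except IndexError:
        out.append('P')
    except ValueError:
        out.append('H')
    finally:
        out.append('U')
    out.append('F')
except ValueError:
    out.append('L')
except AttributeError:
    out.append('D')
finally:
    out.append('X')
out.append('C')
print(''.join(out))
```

Execution trace: 'E' (inner try body) → 'P' (inner except IndexError) → 'U' (inner finally) → 'F' (try body, no exception) → 'X' (finally) → 'C' (after the try/except). Output: EPUFXC

Answer: EPUFXC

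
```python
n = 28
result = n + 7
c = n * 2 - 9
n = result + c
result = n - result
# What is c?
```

Trace:
`n = 28` → n = 28
`result = n + 7` → result = 35
`c = n * 2 - 9` → c = 47
`n = result + c` → n = 82
`result = n - result` → result = 47
So c = 47

Answer: 47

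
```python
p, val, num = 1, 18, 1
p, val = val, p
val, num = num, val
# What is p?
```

Trace:
`p, val, num = 1, 18, 1` → p = 1; val = 18; num = 1
`p, val = val, p` → p = 18; val = 1
`val, num = num, val` → val = 1; num = 1
So p = 18

Answer: 18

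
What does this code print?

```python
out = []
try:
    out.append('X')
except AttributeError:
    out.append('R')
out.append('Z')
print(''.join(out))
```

Execution trace: 'X' (try body, no exception) → 'Z' (after the try/except). Output: XZ

Answer: XZ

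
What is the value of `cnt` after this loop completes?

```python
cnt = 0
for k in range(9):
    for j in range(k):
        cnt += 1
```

Triangle number: 0+1+2+...+8
`cnt` takes the values: 0 → 1 → 2 → 3 → 4 → 5 → 6 → 7 → 8 → 9 → 10 → 11 → 12 → 13 → 14 → 15 → 16 → 17 → 18 → 19 → 20 → 21 → 22 → 23 → 24 → 25 → 26 → 27 → 28 → 29 → 30 → 31 → 32 → 33 → 34 → 35 → 36

Answer: 36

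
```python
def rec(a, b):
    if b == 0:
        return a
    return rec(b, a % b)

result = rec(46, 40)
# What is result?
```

rec(46, 40) -> rec(40, 6) -> rec(6, 4) -> rec(4, 2) -> rec(2, 0) -> 2

Answer: 2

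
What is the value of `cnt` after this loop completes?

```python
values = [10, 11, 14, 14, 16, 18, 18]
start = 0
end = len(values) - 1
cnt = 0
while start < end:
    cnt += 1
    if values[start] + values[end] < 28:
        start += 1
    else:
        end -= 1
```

Steps to find pair summing to 28
`cnt` takes the values: 0 → 1 → 2 → 3 → 4 → 5 → 6

Answer: 6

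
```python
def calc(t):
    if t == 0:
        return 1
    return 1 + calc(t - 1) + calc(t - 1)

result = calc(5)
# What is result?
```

calc(t) = 1 + 2·calc(t-1), calc(0)=1. Closed form: (1+1)·2^5 - 1 = 63.

Answer: 63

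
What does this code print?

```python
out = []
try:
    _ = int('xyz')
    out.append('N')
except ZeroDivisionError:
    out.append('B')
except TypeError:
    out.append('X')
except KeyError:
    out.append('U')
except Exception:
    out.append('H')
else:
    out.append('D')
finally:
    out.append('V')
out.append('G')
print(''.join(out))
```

Execution trace: 'H' (except Exception) → 'V' (finally) → 'G' (after the try/except). Output: HVG

Answer: HVG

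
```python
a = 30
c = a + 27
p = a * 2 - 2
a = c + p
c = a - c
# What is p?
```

Trace:
`a = 30` → a = 30
`c = a + 27` → c = 57
`p = a * 2 - 2` → p = 58
`a = c + p` → a = 115
`c = a - c` → c = 58
So p = 58

Answer: 58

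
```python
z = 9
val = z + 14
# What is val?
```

Trace:
`z = 9` → z = 9
`val = z + 14` → val = 23
So val = 23

Answer: 23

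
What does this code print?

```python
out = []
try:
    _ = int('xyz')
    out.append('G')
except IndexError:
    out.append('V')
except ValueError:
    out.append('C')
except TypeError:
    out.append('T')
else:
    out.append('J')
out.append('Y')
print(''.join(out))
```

Execution trace: 'C' (except ValueError) → 'Y' (after the try/except). Output: CY

Answer: CY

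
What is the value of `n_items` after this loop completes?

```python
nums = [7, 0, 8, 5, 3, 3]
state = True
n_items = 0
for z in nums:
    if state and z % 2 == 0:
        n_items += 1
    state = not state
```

Count even values at even positions
`n_items` takes the values: 0 → 1

Answer: 1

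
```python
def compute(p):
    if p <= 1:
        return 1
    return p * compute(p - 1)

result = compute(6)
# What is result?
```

compute(6) = 6 * 5 * 4 * 3 * 2 * 1 = 720

Answer: 720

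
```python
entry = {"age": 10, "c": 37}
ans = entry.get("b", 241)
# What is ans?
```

Trace:
`entry = {"age": 10, "c": 37}` → entry = {'age': 10, 'c': 37}
`ans = entry.get("b", 241)` → ans = 241
So ans = 241

Answer: 241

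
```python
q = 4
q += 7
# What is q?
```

Trace:
`q = 4` → q = 4
`q += 7` → q = 11
So q = 11

Answer: 11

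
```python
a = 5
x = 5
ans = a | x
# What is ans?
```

Trace:
`a = 5` → a = 5
`x = 5` → x = 5
`ans = a | x` → ans = 5
So ans = 5

Answer: 5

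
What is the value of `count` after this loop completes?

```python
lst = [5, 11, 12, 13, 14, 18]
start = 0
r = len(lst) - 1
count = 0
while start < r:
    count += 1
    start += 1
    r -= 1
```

Iterations until pointers meet (list length 6)
`count` takes the values: 0 → 1 → 2 → 3

Answer: 3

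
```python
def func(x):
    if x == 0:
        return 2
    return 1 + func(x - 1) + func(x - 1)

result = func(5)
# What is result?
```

func(x) = 1 + 2·func(x-1), func(0)=2. Closed form: (2+1)·2^5 - 1 = 95.

Answer: 95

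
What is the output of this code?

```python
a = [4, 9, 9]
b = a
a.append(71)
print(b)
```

Key concept: basic list aliasing.
Step by step:
`a = [4, 9, 9]` → a = [4, 9, 9]
`b = a` → b = [4, 9, 9] (same object as a)
`a.append(71)` → a = [4, 9, 9, 71] (same object as b); b = [4, 9, 9, 71] (same object as a)
`print(b)` → prints [4, 9, 9, 71]

Answer: [4, 9, 9, 71]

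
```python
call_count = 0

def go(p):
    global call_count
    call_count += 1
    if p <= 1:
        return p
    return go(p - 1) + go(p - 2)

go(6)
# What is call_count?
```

Calls(p) = 1 + Calls(p-1) + Calls(p-2); Calls(0)=Calls(1)=1. For p=6 this gives 25.

Answer: 25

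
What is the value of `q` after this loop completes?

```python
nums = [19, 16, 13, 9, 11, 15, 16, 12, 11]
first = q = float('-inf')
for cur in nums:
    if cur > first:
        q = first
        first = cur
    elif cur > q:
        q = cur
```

Second largest (with repeats) in [19, 16, 13, 9, 11, 15, 16, 12, 11]
`q` takes the values: -inf → 16

Answer: 16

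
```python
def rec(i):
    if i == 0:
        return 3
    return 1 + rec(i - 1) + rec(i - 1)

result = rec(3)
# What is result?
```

rec(i) = 1 + 2·rec(i-1), rec(0)=3. Closed form: (3+1)·2^3 - 1 = 31.

Answer: 31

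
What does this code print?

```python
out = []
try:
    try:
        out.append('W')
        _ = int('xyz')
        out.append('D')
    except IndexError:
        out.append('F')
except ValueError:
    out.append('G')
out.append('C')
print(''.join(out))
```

Execution trace: 'W' (try body) → 'G' (outer except ValueError) → 'C' (after the try/except). Output: WGC

Answer: WGC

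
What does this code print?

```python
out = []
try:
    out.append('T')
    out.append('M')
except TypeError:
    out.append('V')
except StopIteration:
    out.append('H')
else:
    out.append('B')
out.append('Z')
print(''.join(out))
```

Execution trace: 'T' (try body) → 'M' (try body, no exception) → 'B' (else) → 'Z' (after the try/except). Output: TMBZ

Answer: TMBZ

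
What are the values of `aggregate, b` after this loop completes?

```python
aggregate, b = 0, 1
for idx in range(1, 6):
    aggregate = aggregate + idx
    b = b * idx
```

Sum and factorial of 1 to 5
`aggregate, b` takes the values: (0, 1) → (1, 1) → (3, 1) → (3, 2) → (6, 2) → (6, 6) → (10, 6) → (10, 24) → (15, 24) → (15, 120)

Answer: 15, 120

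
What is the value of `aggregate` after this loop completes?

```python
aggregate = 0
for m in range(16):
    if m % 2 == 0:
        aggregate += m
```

Sum of even numbers 0 to 15
`aggregate` takes the values: 0 → 2 → 6 → 12 → 20 → 30 → 42 → 56

Answer: 56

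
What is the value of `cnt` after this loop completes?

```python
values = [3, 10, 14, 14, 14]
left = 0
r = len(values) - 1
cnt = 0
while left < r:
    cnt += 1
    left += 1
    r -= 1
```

Iterations until pointers meet (list length 5)
`cnt` takes the values: 0 → 1 → 2

Answer: 2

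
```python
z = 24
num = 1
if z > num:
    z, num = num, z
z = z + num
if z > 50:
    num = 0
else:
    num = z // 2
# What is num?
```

Trace:
`z = 24` → z = 24
`num = 1` → num = 1
`if z > num: ...` → z > num is True → z = 1; num = 24
`z = z + num` → z = 25
`if z > 50: ...` → z > 50 is False, take else branch → num = 12
So num = 12

Answer: 12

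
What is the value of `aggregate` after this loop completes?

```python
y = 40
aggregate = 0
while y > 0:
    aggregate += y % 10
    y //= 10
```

Sum digits of 40
`aggregate` takes the values: 0 → 4

Answer: 4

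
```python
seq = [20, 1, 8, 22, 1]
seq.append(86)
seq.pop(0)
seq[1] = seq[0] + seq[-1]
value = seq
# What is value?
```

Trace:
`seq = [20, 1, 8, 22, 1]` → seq = [20, 1, 8, 22, 1]
`seq.append(86)` → seq = [20, 1, 8, 22, 1, 86]
`seq.pop(0)` → seq = [1, 8, 22, 1, 86]
`seq[1] = seq[0] + seq[-1]` → seq = [1, 87, 22, 1, 86]
`value = seq` → value = [1, 87, 22, 1, 86]
So value = [1, 87, 22, 1, 86]

Answer: [1, 87, 22, 1, 86]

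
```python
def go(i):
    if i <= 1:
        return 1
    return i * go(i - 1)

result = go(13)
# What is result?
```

go(13) = 13 * 12 * 11 * 10 * 9 * 8 * 7 * 6 * 5 * 4 * 3 * 2 * 1 = 6227020800

Answer: 6227020800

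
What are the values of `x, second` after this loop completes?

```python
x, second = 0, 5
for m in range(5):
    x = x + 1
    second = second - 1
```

x goes 0→5, second goes 5→0
`x, second` takes the values: (0, 5) → (1, 5) → (1, 4) → (2, 4) → (2, 3) → (3, 3) → (3, 2) → (4, 2) → (4, 1) → (5, 1) → (5, 0)

Answer: 5, 0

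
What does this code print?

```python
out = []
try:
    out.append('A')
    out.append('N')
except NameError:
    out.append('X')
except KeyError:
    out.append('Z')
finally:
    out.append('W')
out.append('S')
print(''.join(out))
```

Execution trace: 'A' (try body) → 'N' (try body, no exception) → 'W' (finally) → 'S' (after the try/except). Output: ANWS

Answer: ANWS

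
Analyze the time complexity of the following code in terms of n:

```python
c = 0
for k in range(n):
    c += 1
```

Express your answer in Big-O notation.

Each loop level contributes: n. Multiplying the contributions gives O(n).

Answer: O(n)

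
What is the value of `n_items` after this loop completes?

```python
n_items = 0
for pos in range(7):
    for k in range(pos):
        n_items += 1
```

Triangle number: 0+1+2+...+6
`n_items` takes the values: 0 → 1 → 2 → 3 → 4 → 5 → 6 → 7 → 8 → 9 → 10 → 11 → 12 → 13 → 14 → 15 → 16 → 17 → 18 → 19 → 20 → 21

Answer: 21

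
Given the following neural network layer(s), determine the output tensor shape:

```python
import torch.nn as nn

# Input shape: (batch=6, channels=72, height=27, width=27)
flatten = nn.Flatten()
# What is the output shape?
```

Input: (6, 72, 27, 27) -> Output: (6, 52488)

Answer: (6, 52488)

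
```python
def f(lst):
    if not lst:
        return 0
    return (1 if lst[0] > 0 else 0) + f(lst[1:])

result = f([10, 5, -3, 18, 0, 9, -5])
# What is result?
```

Count of positive elements in [10, 5, -3, 18, 0, 9, -5] = 4

Answer: 4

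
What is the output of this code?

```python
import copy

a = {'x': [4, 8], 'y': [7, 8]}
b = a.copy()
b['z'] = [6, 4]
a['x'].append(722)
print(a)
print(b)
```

Key concept: shallow copy of dict with mutable values.
Step by step:
`a = {'x': [4, 8], 'y': [7, 8]}` → a = {'x': [4, 8], 'y': [7, 8]}
`b = a.copy()` → b = {'x': [4, 8], 'y': [7, 8]}
`b['z'] = [6, 4]` → b = {'x': [4, 8], 'y': [7, 8], 'z': [6, 4]}
`a['x'].append(722)` → a = {'x': [4, 8, 722], 'y': [7, 8]}; b = {'x': [4, 8, 722], 'y': [7, 8], 'z': [6, 4]}
`print(a)` → prints {'x': [4, 8, 722], 'y': [7, 8]}
`print(b)` → prints {'x': [4, 8, 722], 'y': [7, 8], 'z': [6, 4]}

Answer:
{'x': [4, 8, 722], 'y': [7, 8]}
{'x': [4, 8, 722], 'y': [7, 8], 'z': [6, 4]}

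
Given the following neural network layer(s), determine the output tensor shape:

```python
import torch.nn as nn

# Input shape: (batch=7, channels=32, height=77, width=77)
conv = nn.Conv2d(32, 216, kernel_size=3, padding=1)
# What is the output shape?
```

Input: (7, 32, 77, 77) -> Output: (7, 216, 77, 77)

Answer: (7, 216, 77, 77)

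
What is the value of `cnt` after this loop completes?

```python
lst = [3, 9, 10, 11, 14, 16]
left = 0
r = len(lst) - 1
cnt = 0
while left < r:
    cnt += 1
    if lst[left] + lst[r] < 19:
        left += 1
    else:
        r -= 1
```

Steps to find pair summing to 19
`cnt` takes the values: 0 → 1 → 2 → 3 → 4 → 5

Answer: 5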